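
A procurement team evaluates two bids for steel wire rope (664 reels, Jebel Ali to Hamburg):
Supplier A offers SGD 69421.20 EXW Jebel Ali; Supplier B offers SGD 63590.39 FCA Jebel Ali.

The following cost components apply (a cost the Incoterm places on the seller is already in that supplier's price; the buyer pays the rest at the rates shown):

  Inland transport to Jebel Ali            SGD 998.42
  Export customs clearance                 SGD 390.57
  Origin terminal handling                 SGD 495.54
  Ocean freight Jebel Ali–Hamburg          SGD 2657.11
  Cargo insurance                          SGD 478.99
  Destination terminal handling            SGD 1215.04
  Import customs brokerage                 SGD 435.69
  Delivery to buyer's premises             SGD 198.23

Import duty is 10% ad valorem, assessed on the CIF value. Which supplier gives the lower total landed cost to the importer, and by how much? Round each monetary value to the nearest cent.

Supplier A (EXW):
CIF value = EXW price + inland to port + export clearance + origin terminal + freight + insurance = 69421.20 + 998.42 + 390.57 + 495.54 + 2657.11 + 478.99 = 74441.83
Import duty = 74441.83 × 10% = 7444.18
Buyer bears (A): 998.42 + 390.57 + 495.54 + 2657.11 + 478.99 + 1215.04 + 435.69 + 198.23 = 6869.59
Landed cost (A) = invoice 69421.20 + 6869.59 + duty 7444.18 = 83734.97
Supplier B (FCA):
CIF value = FCA price + origin terminal + freight + insurance = 63590.39 + 495.54 + 2657.11 + 478.99 = 67222.03
Import duty = 67222.03 × 10% = 6722.20
Buyer bears (B): 495.54 + 2657.11 + 478.99 + 1215.04 + 435.69 + 198.23 = 5480.60
Landed cost (B) = invoice 63590.39 + 5480.60 + duty 6722.20 = 75793.19
Difference = |83734.97 − 75793.19| = 7941.78

Supplier B is cheaper by SGD 7941.78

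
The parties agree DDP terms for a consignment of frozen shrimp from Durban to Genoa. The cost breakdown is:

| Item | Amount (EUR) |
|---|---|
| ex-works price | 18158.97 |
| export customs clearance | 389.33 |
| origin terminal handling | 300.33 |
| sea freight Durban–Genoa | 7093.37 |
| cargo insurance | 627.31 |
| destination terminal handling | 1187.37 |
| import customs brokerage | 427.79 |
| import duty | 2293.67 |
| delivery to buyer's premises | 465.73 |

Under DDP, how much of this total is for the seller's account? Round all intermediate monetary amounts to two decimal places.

Seller's account: EUR 30943.87

DDP: the seller bears all costs including import duty.
Seller's account: goods 18158.97 + export clearance 389.33 + origin terminal 300.33 + freight 7093.37 + insurance 627.31 + destination terminal 1187.37 + brokerage 427.79 + duty 2293.67 + delivery 465.73 = 30943.87
Buyer's account: 0.00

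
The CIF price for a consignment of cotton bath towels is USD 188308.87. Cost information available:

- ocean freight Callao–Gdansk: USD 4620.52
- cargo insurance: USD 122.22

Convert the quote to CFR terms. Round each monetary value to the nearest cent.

Not relevant to the conversion: freight — on the seller under both CIF and CFR; already in the CIF price and stays in the CFR price.
From CIF to CFR, the seller no longer bears: insurance.
CFR price = 188308.87 − 122.22 = 188186.65

CFR price: USD 188186.65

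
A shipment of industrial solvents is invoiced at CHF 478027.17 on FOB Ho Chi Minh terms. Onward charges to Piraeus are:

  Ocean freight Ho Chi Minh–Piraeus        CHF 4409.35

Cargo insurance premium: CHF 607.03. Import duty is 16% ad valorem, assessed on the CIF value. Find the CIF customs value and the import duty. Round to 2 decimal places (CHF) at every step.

CIF value: CHF 483043.55; import duty: CHF 77286.97

CIF = FOB price + freight + insurance
CIF = 478027.17 + 4409.35 + 607.03 = 483043.55
Import duty = 483043.55 × 16% = 77286.97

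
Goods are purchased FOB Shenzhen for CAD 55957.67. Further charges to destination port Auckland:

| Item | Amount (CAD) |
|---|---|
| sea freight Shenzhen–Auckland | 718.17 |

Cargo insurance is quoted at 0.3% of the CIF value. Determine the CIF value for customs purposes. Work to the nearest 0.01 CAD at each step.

CIF value: CAD 56846.38

Let C be the CIF value. C = FOB price + freight + 0.3% × C
C − 0.3% × C = 55957.67 + 718.17
0.997 × C = 56675.84
C = 56675.84 / 0.997 = 56846.38
Insurance premium = 0.3% × 56846.38 = 170.54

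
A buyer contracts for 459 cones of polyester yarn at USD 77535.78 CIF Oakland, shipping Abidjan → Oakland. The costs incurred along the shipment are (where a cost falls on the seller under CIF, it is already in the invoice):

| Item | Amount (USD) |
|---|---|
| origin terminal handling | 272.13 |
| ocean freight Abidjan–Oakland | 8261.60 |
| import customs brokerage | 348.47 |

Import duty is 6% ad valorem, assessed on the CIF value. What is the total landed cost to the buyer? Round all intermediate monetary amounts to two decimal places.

Total landed cost: USD 82536.40

CIF: the seller pays costs through ocean freight and marine insurance to the destination port.
Already in the invoice (seller's account under CIF): origin terminal, freight — exclude.
The CIF price already equals the CIF value: 77535.78
Import duty = 77535.78 × 6% = 4652.15
Buyer bears: brokerage 348.47 + duty 4652.15 = 5000.62
Landed cost = invoice 77535.78 + 5000.62 = 82536.40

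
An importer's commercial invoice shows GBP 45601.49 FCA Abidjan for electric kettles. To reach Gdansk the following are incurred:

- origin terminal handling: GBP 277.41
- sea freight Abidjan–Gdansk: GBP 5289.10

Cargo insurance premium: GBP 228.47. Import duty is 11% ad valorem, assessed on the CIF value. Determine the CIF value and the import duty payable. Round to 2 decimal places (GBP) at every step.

CIF value: GBP 51396.47; import duty: GBP 5653.61

CIF = FCA price + pre-shipment costs + freight + insurance
CIF = 45601.49 + 277.41 + 5289.10 + 228.47 = 51396.47
Import duty = 51396.47 × 11% = 5653.61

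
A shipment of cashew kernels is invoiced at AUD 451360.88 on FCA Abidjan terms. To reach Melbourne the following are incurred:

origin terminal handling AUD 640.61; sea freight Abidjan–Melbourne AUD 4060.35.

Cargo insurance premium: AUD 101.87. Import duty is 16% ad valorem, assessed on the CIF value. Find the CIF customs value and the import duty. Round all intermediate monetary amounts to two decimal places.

CIF = FCA price + pre-shipment costs + freight + insurance
CIF = 451360.88 + 640.61 + 4060.35 + 101.87 = 456163.71
Import duty = 456163.71 × 16% = 72986.19

CIF value: AUD 456163.71; import duty: AUD 72986.19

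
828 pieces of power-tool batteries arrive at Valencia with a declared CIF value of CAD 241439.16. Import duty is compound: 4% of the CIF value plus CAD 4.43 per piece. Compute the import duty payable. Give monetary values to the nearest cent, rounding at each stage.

Ad valorem component: 241439.16 × 4% = 9657.57
Specific component: 828 × 4.43 = 3668.04
Import duty = 9657.57 + 3668.04 = 13325.61

Import duty: CAD 13325.61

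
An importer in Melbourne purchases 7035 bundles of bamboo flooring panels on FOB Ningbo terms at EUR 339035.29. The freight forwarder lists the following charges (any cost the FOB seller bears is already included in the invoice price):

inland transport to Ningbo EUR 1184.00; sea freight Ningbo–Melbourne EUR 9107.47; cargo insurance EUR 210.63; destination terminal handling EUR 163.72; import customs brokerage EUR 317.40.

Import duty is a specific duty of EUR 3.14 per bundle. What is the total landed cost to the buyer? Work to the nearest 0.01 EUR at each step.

Total landed cost: EUR 370924.41

FOB: the seller bears costs until goods are on board at the origin port; the buyer bears freight, insurance and all costs thereafter.
Already in the invoice (seller's account under FOB): inland to port — exclude.
CIF value = FOB price + freight + insurance = 339035.29 + 9107.47 + 210.63 = 348353.39
Import duty = 7035 × 3.14 = 22089.90
Buyer bears: freight 9107.47 + insurance 210.63 + destination terminal 163.72 + brokerage 317.40 + duty 22089.90 = 31889.12
Landed cost = invoice 339035.29 + 31889.12 = 370924.41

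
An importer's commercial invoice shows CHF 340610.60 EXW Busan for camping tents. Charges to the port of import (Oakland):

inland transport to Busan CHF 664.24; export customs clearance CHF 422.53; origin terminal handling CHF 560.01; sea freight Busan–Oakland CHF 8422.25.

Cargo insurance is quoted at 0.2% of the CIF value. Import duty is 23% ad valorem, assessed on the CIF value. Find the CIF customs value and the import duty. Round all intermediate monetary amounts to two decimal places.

CIF value: CHF 351382.39; import duty: CHF 80817.95

Let C be the CIF value. C = EXW price + pre-shipment costs + freight + 0.2% × C
C − 0.2% × C = 340610.60 + 664.24 + 422.53 + 560.01 + 8422.25
0.998 × C = 350679.63
C = 350679.63 / 0.998 = 351382.39
Insurance premium = 0.2% × 351382.39 = 702.76
Import duty = 351382.39 × 23% = 80817.95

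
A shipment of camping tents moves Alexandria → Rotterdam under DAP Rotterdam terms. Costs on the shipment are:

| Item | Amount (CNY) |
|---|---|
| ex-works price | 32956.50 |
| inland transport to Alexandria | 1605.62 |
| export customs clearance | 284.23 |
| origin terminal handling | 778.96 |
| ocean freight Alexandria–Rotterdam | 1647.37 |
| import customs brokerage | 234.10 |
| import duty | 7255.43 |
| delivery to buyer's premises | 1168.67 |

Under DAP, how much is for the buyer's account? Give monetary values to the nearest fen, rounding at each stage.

DAP: the seller bears all costs to the named destination except import duty and clearance.
Seller's account: goods 32956.50 + inland to port 1605.62 + export clearance 284.23 + origin terminal 778.96 + freight 1647.37 + delivery 1168.67 = 38441.35
Buyer's account: brokerage 234.10 + duty 7255.43 = 7489.53

Buyer's account: CNY 7489.53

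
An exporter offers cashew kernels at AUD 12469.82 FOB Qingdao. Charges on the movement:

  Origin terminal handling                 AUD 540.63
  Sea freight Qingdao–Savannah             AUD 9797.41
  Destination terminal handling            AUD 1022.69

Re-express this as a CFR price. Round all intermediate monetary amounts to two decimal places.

Not relevant to the conversion: origin terminal — on the seller under both FOB and CFR; already in the FOB price and stays in the CFR price. destination terminal — on the buyer under both terms; not part of either seller's price.
From FOB to CFR, the seller additionally bears: freight.
CFR price = 12469.82 + 9797.41 = 22267.23

CFR price: AUD 22267.23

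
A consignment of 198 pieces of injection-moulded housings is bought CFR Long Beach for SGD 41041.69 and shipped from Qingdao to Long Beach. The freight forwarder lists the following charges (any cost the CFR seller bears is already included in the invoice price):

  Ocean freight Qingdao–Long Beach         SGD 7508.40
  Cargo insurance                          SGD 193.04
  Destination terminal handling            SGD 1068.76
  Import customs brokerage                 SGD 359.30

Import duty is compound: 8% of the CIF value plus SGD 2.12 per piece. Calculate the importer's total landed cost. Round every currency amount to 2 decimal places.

CFR: the seller pays costs through ocean freight to the destination port, but not insurance.
Already in the invoice (seller's account under CFR): freight — exclude.
CIF value = CFR price + insurance = 41041.69 + 193.04 = 41234.73
Ad valorem component: 41234.73 × 8% = 3298.78
Specific component: 198 × 2.12 = 419.76
Import duty = 3298.78 + 419.76 = 3718.54
Buyer bears: insurance 193.04 + destination terminal 1068.76 + brokerage 359.30 + duty 3718.54 = 5339.64
Landed cost = invoice 41041.69 + 5339.64 = 46381.33

Total landed cost: SGD 46381.33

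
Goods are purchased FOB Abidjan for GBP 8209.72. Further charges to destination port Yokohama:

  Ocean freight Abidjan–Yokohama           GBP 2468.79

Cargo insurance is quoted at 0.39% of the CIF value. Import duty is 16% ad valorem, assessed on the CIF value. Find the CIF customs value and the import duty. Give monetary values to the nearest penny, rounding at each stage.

CIF value: GBP 10720.32; import duty: GBP 1715.25

Let C be the CIF value. C = FOB price + freight + 0.39% × C
C − 0.39% × C = 8209.72 + 2468.79
0.9961 × C = 10678.51
C = 10678.51 / 0.9961 = 10720.32
Insurance premium = 0.39% × 10720.32 = 41.81
Import duty = 10720.32 × 16% = 1715.25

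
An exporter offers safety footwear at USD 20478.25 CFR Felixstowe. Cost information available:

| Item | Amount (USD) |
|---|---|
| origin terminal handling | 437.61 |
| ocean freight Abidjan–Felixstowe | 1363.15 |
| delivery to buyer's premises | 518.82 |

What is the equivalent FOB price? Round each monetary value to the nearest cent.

Not relevant to the conversion: origin terminal — on the seller under both CFR and FOB; already in the CFR price and stays in the FOB price. delivery — on the buyer under both terms; not part of either seller's price.
From CFR to FOB, the seller no longer bears: freight.
FOB price = 20478.25 − 1363.15 = 19115.10

FOB price: USD 19115.10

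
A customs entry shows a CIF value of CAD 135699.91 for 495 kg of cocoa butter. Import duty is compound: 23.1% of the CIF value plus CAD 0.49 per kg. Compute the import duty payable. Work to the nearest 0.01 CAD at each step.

Ad valorem component: 135699.91 × 23.1% = 31346.68
Specific component: 495 × 0.49 = 242.55
Import duty = 31346.68 + 242.55 = 31589.23

Import duty: CAD 31589.23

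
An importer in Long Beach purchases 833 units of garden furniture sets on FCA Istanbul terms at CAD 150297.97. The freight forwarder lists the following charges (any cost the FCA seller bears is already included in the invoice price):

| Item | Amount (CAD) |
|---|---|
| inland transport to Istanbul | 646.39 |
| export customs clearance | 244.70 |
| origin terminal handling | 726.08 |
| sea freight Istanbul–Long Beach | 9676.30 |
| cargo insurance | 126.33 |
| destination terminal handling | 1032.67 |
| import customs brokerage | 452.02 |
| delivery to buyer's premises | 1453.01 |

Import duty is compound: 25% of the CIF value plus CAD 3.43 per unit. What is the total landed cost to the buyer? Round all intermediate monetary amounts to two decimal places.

Total landed cost: CAD 206828.24

FCA: the seller delivers export-cleared goods to the carrier; the buyer bears costs from that point.
Already in the invoice (seller's account under FCA): inland to port, export clearance — exclude.
CIF value = FCA price + origin terminal + freight + insurance = 150297.97 + 726.08 + 9676.30 + 126.33 = 160826.68
Ad valorem component: 160826.68 × 25% = 40206.67
Specific component: 833 × 3.43 = 2857.19
Import duty = 40206.67 + 2857.19 = 43063.86
Buyer bears: origin terminal 726.08 + freight 9676.30 + insurance 126.33 + destination terminal 1032.67 + brokerage 452.02 + delivery 1453.01 + duty 43063.86 = 56530.27
Landed cost = invoice 150297.97 + 56530.27 = 206828.24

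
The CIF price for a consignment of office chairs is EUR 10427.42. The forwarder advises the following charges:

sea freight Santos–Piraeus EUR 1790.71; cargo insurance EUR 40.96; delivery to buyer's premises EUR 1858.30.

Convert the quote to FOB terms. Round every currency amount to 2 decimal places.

Not relevant to the conversion: delivery — on the buyer under both terms; not part of either seller's price.
From CIF to FOB, the seller no longer bears: freight, insurance.
FOB price = 10427.42 − 1790.71 − 40.96 = 8595.75

FOB price: EUR 8595.75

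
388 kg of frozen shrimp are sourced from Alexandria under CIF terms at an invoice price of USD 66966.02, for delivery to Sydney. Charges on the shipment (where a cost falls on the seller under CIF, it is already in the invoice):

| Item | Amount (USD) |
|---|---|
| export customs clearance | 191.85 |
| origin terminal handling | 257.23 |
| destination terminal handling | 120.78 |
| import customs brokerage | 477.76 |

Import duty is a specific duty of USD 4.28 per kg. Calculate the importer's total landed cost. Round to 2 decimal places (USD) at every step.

CIF: the seller pays costs through ocean freight and marine insurance to the destination port.
Already in the invoice (seller's account under CIF): export clearance, origin terminal — exclude.
The CIF price already equals the CIF value: 66966.02
Import duty = 388 × 4.28 = 1660.64
Buyer bears: destination terminal 120.78 + brokerage 477.76 + duty 1660.64 = 2259.18
Landed cost = invoice 66966.02 + 2259.18 = 69225.20

Total landed cost: USD 69225.20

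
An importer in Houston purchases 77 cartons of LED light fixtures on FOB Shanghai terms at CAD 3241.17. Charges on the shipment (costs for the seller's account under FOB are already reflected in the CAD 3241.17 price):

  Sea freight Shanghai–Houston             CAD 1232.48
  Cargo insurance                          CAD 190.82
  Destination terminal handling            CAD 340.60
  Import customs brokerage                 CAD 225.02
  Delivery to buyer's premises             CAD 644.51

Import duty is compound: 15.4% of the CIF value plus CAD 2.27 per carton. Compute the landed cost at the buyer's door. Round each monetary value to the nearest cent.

FOB: the seller bears costs until goods are on board at the origin port; the buyer bears freight, insurance and all costs thereafter.
CIF value = FOB price + freight + insurance = 3241.17 + 1232.48 + 190.82 = 4664.47
Ad valorem component: 4664.47 × 15.4% = 718.33
Specific component: 77 × 2.27 = 174.79
Import duty = 718.33 + 174.79 = 893.12
Buyer bears: freight 1232.48 + insurance 190.82 + destination terminal 340.60 + brokerage 225.02 + delivery 644.51 + duty 893.12 = 3526.55
Landed cost = invoice 3241.17 + 3526.55 = 6767.72

Total landed cost: CAD 6767.72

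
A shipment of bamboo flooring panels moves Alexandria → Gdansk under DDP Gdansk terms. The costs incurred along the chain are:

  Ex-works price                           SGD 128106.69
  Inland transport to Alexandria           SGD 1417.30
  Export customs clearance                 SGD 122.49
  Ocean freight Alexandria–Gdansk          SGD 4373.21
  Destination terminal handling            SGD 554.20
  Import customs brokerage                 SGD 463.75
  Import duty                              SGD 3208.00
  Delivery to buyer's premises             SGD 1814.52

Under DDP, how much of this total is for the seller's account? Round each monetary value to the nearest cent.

DDP: the seller bears all costs including import duty.
Seller's account: goods 128106.69 + inland to port 1417.30 + export clearance 122.49 + freight 4373.21 + destination terminal 554.20 + brokerage 463.75 + duty 3208.00 + delivery 1814.52 = 140060.16
Buyer's account: 0.00

Seller's account: SGD 140060.16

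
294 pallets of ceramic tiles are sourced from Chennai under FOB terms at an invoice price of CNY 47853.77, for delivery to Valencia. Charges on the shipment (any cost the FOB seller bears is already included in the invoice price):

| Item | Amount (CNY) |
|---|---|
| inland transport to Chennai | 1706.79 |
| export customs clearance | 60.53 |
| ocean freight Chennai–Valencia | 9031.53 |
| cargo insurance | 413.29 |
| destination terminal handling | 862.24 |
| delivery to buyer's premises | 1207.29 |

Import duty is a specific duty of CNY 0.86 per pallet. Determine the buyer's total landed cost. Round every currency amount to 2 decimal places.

FOB: the seller bears costs until goods are on board at the origin port; the buyer bears freight, insurance and all costs thereafter.
Already in the invoice (seller's account under FOB): inland to port, export clearance — exclude.
CIF value = FOB price + freight + insurance = 47853.77 + 9031.53 + 413.29 = 57298.59
Import duty = 294 × 0.86 = 252.84
Buyer bears: freight 9031.53 + insurance 413.29 + destination terminal 862.24 + delivery 1207.29 + duty 252.84 = 11767.19
Landed cost = invoice 47853.77 + 11767.19 = 59620.96

Total landed cost: CNY 59620.96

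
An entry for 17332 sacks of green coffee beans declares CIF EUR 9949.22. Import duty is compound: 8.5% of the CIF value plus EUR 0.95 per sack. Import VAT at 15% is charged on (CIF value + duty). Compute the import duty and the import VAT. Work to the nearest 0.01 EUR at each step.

Import duty: EUR 17311.08; import VAT: EUR 4089.05

Ad valorem component: 9949.22 × 8.5% = 845.68
Specific component: 17332 × 0.95 = 16465.40
Import duty = 845.68 + 16465.40 = 17311.08
VAT base = CIF + duty = 9949.22 + 17311.08 = 27260.30
Import VAT = 27260.30 × 15% = 4089.05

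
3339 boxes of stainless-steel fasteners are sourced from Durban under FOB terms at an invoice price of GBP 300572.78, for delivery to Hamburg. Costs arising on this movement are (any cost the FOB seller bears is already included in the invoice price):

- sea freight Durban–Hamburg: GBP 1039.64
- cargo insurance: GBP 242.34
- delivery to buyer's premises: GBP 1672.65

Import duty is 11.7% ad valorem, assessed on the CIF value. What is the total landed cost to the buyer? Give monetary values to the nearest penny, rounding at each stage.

FOB: the seller bears costs until goods are on board at the origin port; the buyer bears freight, insurance and all costs thereafter.
CIF value = FOB price + freight + insurance = 300572.78 + 1039.64 + 242.34 = 301854.76
Import duty = 301854.76 × 11.7% = 35317.01
Buyer bears: freight 1039.64 + insurance 242.34 + delivery 1672.65 + duty 35317.01 = 38271.64
Landed cost = invoice 300572.78 + 38271.64 = 338844.42

Total landed cost: GBP 338844.42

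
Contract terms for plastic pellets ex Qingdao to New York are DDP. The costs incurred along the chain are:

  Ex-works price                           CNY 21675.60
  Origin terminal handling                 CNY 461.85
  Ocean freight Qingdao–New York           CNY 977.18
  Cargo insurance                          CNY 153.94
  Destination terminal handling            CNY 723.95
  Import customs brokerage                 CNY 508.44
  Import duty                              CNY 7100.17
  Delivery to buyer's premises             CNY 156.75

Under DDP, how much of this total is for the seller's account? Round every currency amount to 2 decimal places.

Seller's account: CNY 31757.88

DDP: the seller bears all costs including import duty.
Seller's account: goods 21675.60 + origin terminal 461.85 + freight 977.18 + insurance 153.94 + destination terminal 723.95 + brokerage 508.44 + duty 7100.17 + delivery 156.75 = 31757.88
Buyer's account: 0.00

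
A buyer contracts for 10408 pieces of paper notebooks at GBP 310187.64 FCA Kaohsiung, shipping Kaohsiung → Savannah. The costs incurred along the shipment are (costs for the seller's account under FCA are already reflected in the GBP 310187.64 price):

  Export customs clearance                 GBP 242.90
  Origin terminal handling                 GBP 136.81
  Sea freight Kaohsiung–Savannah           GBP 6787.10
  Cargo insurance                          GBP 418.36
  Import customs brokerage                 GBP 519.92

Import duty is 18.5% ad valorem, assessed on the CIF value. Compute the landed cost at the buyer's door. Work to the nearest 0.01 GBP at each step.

Total landed cost: GBP 376792.86

FCA: the seller delivers export-cleared goods to the carrier; the buyer bears costs from that point.
Already in the invoice (seller's account under FCA): export clearance — exclude.
CIF value = FCA price + origin terminal + freight + insurance = 310187.64 + 136.81 + 6787.10 + 418.36 = 317529.91
Import duty = 317529.91 × 18.5% = 58743.03
Buyer bears: origin terminal 136.81 + freight 6787.10 + insurance 418.36 + brokerage 519.92 + duty 58743.03 = 66605.22
Landed cost = invoice 310187.64 + 66605.22 = 376792.86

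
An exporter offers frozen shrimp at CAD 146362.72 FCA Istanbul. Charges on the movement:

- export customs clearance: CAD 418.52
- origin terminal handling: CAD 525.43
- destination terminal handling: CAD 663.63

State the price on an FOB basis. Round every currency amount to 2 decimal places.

Not relevant to the conversion: export clearance — on the seller under both FCA and FOB; already in the FCA price and stays in the FOB price. destination terminal — on the buyer under both terms; not part of either seller's price.
From FCA to FOB, the seller additionally bears: origin terminal.
FOB price = 146362.72 + 525.43 = 146888.15

FOB price: CAD 146888.15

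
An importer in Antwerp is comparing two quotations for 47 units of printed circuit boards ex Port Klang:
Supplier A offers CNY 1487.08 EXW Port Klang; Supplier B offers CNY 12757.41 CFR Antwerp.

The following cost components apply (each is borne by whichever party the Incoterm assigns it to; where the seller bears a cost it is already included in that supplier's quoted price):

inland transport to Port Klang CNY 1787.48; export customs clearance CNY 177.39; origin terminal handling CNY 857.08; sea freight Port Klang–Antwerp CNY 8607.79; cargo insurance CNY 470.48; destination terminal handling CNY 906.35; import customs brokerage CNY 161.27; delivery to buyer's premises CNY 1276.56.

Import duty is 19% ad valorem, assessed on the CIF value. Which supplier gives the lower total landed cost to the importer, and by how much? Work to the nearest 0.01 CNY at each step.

Supplier A (EXW):
CIF value = EXW price + inland to port + export clearance + origin terminal + freight + insurance = 1487.08 + 1787.48 + 177.39 + 857.08 + 8607.79 + 470.48 = 13387.30
Import duty = 13387.30 × 19% = 2543.59
Buyer bears (A): 1787.48 + 177.39 + 857.08 + 8607.79 + 470.48 + 906.35 + 161.27 + 1276.56 = 14244.40
Landed cost (A) = invoice 1487.08 + 14244.40 + duty 2543.59 = 18275.07
Supplier B (CFR):
CIF value = CFR price + insurance = 12757.41 + 470.48 = 13227.89
Import duty = 13227.89 × 19% = 2513.30
Buyer bears (B): 470.48 + 906.35 + 161.27 + 1276.56 = 2814.66
Landed cost (B) = invoice 12757.41 + 2814.66 + duty 2513.30 = 18085.37
Difference = |18275.07 − 18085.37| = 189.70

Supplier B is cheaper by CNY 189.70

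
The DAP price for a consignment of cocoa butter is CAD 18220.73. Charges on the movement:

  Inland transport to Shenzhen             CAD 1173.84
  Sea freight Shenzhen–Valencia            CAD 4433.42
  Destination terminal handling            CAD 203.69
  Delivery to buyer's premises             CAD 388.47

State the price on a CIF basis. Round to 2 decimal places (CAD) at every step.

Not relevant to the conversion: inland to port, freight — on the seller under both DAP and CIF; already in the DAP price and stays in the CIF price.
From DAP to CIF, the seller no longer bears: destination terminal, delivery.
CIF price = 18220.73 − 203.69 − 388.47 = 17628.57

CIF price: CAD 17628.57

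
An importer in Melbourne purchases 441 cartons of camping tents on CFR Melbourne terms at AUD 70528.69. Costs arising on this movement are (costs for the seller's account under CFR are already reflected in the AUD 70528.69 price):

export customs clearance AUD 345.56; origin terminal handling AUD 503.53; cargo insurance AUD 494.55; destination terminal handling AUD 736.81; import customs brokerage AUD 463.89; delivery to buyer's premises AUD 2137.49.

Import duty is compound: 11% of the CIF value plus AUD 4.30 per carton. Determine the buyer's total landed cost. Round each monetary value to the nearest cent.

CFR: the seller pays costs through ocean freight to the destination port, but not insurance.
Already in the invoice (seller's account under CFR): export clearance, origin terminal — exclude.
CIF value = CFR price + insurance = 70528.69 + 494.55 = 71023.24
Ad valorem component: 71023.24 × 11% = 7812.56
Specific component: 441 × 4.30 = 1896.30
Import duty = 7812.56 + 1896.30 = 9708.86
Buyer bears: insurance 494.55 + destination terminal 736.81 + brokerage 463.89 + delivery 2137.49 + duty 9708.86 = 13541.60
Landed cost = invoice 70528.69 + 13541.60 = 84070.29

Total landed cost: AUD 84070.29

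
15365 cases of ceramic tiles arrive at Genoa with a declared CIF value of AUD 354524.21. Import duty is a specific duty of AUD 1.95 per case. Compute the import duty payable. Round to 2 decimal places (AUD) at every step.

Import duty: AUD 29961.75

Import duty = 15365 × 1.95 = 29961.75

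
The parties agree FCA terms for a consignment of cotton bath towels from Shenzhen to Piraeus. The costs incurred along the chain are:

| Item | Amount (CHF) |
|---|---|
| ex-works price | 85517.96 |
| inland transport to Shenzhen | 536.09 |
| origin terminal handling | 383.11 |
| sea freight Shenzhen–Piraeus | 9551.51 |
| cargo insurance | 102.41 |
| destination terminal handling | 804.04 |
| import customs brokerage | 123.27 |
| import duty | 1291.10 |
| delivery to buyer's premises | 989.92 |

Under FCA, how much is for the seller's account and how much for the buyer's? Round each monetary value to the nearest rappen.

FCA: the seller delivers export-cleared goods to the carrier; the buyer bears costs from that point.
Seller's account: goods 85517.96 + inland to port 536.09 = 86054.05
Buyer's account: origin terminal 383.11 + freight 9551.51 + insurance 102.41 + destination terminal 804.04 + brokerage 123.27 + duty 1291.10 + delivery 989.92 = 13245.36

Seller: CHF 86054.05; buyer: CHF 13245.36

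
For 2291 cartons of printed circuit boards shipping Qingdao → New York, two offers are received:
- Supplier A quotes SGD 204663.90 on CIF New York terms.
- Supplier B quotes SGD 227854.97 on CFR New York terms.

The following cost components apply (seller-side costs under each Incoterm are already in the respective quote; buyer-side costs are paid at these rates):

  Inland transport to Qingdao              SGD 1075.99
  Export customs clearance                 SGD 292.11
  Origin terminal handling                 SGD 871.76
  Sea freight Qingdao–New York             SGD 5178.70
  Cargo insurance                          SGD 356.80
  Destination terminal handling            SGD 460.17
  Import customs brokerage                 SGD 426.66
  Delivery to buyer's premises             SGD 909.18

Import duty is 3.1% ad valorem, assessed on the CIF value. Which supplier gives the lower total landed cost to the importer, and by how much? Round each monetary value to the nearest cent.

Supplier A is cheaper by SGD 24277.85

Supplier A (CIF):
The CIF price already equals the CIF value: 204663.90
Import duty = 204663.90 × 3.1% = 6344.58
Buyer bears (A): 460.17 + 426.66 + 909.18 = 1796.01
Landed cost (A) = invoice 204663.90 + 1796.01 + duty 6344.58 = 212804.49
Supplier B (CFR):
CIF value = CFR price + insurance = 227854.97 + 356.80 = 228211.77
Import duty = 228211.77 × 3.1% = 7074.56
Buyer bears (B): 356.80 + 460.17 + 426.66 + 909.18 = 2152.81
Landed cost (B) = invoice 227854.97 + 2152.81 + duty 7074.56 = 237082.34
Difference = |212804.49 − 237082.34| = 24277.85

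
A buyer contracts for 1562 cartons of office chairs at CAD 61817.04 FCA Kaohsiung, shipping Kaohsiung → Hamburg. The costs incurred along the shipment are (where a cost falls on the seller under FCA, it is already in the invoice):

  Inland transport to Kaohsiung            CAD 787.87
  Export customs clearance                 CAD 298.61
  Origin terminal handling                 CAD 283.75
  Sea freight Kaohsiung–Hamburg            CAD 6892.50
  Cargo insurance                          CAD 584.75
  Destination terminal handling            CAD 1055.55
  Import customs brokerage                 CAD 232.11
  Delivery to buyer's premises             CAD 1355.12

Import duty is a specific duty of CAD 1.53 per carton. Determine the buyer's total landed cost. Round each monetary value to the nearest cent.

Total landed cost: CAD 74610.68

FCA: the seller delivers export-cleared goods to the carrier; the buyer bears costs from that point.
Already in the invoice (seller's account under FCA): inland to port, export clearance — exclude.
CIF value = FCA price + origin terminal + freight + insurance = 61817.04 + 283.75 + 6892.50 + 584.75 = 69578.04
Import duty = 1562 × 1.53 = 2389.86
Buyer bears: origin terminal 283.75 + freight 6892.50 + insurance 584.75 + destination terminal 1055.55 + brokerage 232.11 + delivery 1355.12 + duty 2389.86 = 12793.64
Landed cost = invoice 61817.04 + 12793.64 = 74610.68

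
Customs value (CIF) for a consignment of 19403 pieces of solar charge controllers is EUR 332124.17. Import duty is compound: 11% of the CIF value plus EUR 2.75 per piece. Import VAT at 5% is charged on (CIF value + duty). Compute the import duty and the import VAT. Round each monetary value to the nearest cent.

Ad valorem component: 332124.17 × 11% = 36533.66
Specific component: 19403 × 2.75 = 53358.25
Import duty = 36533.66 + 53358.25 = 89891.91
VAT base = CIF + duty = 332124.17 + 89891.91 = 422016.08
Import VAT = 422016.08 × 5% = 21100.80

Import duty: EUR 89891.91; import VAT: EUR 21100.80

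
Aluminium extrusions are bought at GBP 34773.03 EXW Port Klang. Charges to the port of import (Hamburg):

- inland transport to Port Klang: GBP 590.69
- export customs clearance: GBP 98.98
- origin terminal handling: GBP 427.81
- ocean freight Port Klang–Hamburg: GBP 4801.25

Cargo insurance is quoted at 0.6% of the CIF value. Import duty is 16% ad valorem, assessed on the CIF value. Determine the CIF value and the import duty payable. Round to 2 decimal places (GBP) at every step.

Let C be the CIF value. C = EXW price + pre-shipment costs + freight + 0.6% × C
C − 0.6% × C = 34773.03 + 590.69 + 98.98 + 427.81 + 4801.25
0.994 × C = 40691.76
C = 40691.76 / 0.994 = 40937.38
Insurance premium = 0.6% × 40937.38 = 245.62
Import duty = 40937.38 × 16% = 6549.98

CIF value: GBP 40937.38; import duty: GBP 6549.98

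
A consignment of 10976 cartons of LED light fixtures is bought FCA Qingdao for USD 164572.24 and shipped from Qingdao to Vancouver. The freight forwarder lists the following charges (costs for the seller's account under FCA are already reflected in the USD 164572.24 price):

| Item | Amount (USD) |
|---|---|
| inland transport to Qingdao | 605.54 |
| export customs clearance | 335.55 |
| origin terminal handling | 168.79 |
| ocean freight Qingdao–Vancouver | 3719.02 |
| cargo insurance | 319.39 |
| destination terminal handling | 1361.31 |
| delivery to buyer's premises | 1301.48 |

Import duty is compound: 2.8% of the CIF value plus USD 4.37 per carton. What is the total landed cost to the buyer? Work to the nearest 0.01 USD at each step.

FCA: the seller delivers export-cleared goods to the carrier; the buyer bears costs from that point.
Already in the invoice (seller's account under FCA): inland to port, export clearance — exclude.
CIF value = FCA price + origin terminal + freight + insurance = 164572.24 + 168.79 + 3719.02 + 319.39 = 168779.44
Ad valorem component: 168779.44 × 2.8% = 4725.82
Specific component: 10976 × 4.37 = 47965.12
Import duty = 4725.82 + 47965.12 = 52690.94
Buyer bears: origin terminal 168.79 + freight 3719.02 + insurance 319.39 + destination terminal 1361.31 + delivery 1301.48 + duty 52690.94 = 59560.93
Landed cost = invoice 164572.24 + 59560.93 = 224133.17

Total landed cost: USD 224133.17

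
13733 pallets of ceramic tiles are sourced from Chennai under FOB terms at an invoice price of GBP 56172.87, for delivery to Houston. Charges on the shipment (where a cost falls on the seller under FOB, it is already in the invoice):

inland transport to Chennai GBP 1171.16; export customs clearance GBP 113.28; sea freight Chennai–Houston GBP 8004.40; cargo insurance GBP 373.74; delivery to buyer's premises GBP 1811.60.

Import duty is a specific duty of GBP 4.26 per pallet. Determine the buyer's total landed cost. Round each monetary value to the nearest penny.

FOB: the seller bears costs until goods are on board at the origin port; the buyer bears freight, insurance and all costs thereafter.
Already in the invoice (seller's account under FOB): inland to port, export clearance — exclude.
CIF value = FOB price + freight + insurance = 56172.87 + 8004.40 + 373.74 = 64551.01
Import duty = 13733 × 4.26 = 58502.58
Buyer bears: freight 8004.40 + insurance 373.74 + delivery 1811.60 + duty 58502.58 = 68692.32
Landed cost = invoice 56172.87 + 68692.32 = 124865.19

Total landed cost: GBP 124865.19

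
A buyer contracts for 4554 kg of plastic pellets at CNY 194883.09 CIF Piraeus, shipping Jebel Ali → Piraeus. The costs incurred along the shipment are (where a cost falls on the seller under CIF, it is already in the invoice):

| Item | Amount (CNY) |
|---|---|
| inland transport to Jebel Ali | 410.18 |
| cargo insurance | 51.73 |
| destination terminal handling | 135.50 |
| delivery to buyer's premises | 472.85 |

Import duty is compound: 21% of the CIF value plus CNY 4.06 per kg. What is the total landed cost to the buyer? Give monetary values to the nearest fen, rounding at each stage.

Total landed cost: CNY 254906.13

CIF: the seller pays costs through ocean freight and marine insurance to the destination port.
Already in the invoice (seller's account under CIF): inland to port, insurance — exclude.
The CIF price already equals the CIF value: 194883.09
Ad valorem component: 194883.09 × 21% = 40925.45
Specific component: 4554 × 4.06 = 18489.24
Import duty = 40925.45 + 18489.24 = 59414.69
Buyer bears: destination terminal 135.50 + delivery 472.85 + duty 59414.69 = 60023.04
Landed cost = invoice 194883.09 + 60023.04 = 254906.13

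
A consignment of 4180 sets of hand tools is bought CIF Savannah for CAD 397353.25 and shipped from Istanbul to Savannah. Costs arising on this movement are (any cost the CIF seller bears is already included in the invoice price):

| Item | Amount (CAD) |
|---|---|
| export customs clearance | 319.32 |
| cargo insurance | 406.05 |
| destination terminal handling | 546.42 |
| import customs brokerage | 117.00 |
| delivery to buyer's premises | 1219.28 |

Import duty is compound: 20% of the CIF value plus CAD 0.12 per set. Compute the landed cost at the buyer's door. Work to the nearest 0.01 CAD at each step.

CIF: the seller pays costs through ocean freight and marine insurance to the destination port.
Already in the invoice (seller's account under CIF): export clearance, insurance — exclude.
The CIF price already equals the CIF value: 397353.25
Ad valorem component: 397353.25 × 20% = 79470.65
Specific component: 4180 × 0.12 = 501.60
Import duty = 79470.65 + 501.60 = 79972.25
Buyer bears: destination terminal 546.42 + brokerage 117.00 + delivery 1219.28 + duty 79972.25 = 81854.95
Landed cost = invoice 397353.25 + 81854.95 = 479208.20

Total landed cost: CAD 479208.20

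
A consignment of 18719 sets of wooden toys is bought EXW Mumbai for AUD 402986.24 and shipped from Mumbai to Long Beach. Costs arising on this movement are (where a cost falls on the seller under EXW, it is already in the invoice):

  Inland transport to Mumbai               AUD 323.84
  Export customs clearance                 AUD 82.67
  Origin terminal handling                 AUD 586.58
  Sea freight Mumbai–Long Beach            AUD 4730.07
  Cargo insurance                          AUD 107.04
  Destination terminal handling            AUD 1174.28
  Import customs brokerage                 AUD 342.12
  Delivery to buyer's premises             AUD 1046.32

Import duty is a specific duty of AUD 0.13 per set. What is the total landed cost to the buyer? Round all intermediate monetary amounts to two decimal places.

EXW: the seller makes goods available at their premises; the buyer bears all onward costs.
CIF value = EXW price + inland to port + export clearance + origin terminal + freight + insurance = 402986.24 + 323.84 + 82.67 + 586.58 + 4730.07 + 107.04 = 408816.44
Import duty = 18719 × 0.13 = 2433.47
Buyer bears: inland to port 323.84 + export clearance 82.67 + origin terminal 586.58 + freight 4730.07 + insurance 107.04 + destination terminal 1174.28 + brokerage 342.12 + delivery 1046.32 + duty 2433.47 = 10826.39
Landed cost = invoice 402986.24 + 10826.39 = 413812.63

Total landed cost: AUD 413812.63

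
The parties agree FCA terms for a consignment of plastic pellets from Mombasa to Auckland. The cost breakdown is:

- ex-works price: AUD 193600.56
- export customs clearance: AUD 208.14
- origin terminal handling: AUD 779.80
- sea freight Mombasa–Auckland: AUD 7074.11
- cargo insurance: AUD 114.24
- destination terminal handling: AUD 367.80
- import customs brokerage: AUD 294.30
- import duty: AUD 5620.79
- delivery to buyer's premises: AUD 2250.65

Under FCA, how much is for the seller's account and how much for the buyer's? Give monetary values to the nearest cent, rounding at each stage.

Seller: AUD 193808.70; buyer: AUD 16501.69

FCA: the seller delivers export-cleared goods to the carrier; the buyer bears costs from that point.
Seller's account: goods 193600.56 + export clearance 208.14 = 193808.70
Buyer's account: origin terminal 779.80 + freight 7074.11 + insurance 114.24 + destination terminal 367.80 + brokerage 294.30 + duty 5620.79 + delivery 2250.65 = 16501.69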